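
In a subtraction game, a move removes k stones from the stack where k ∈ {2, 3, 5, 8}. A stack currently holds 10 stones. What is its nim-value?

Build the Grundy sequence with g(k) = mex{g(k−s) : s ∈ {2, 3, 5, 8}, s ≤ k}:
k:     0  1  2  3  4  5  6  7  8  9 10
g(k):  0  0  1  1  2  2  3  0  4  1  3
So g(10) = 3.

3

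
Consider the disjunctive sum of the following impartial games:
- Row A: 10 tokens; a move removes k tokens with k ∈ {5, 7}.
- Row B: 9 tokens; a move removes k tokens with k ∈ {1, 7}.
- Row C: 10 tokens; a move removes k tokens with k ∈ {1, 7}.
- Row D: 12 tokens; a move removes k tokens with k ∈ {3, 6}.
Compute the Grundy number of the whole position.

For row A, compute g(0), g(1), … with moves {5, 7}:
g(0) = mex{} = 0
g(1) = mex{} = 0
g(2) = mex{} = 0
g(3) = mex{} = 0
g(4) = mex{} = 0
g(5) = mex{0} = 1
g(6) = mex{0} = 1
g(7) = mex{0} = 1
g(8) = mex{0} = 1
g(9) = mex{0} = 1
g(10) = mex{0,1} = 2
So g(10) = 2.
Grundy values for row B (subtraction set {1, 7}):
g(0) = mex{} = 0
g(1) = mex{0} = 1
g(2) = mex{1} = 0
g(3) = mex{0} = 1
g(4) = mex{1} = 0
g(5) = mex{0} = 1
g(6) = mex{1} = 0
g(7) = mex{0} = 1
g(8) = mex{1} = 0
g(9) = mex{0} = 1
So g(9) = 1.
Build the Grundy sequence for row C with g(k) = mex{g(k−s) : s ∈ {1, 7}, s ≤ k}:
g(0) = mex{} = 0
g(1) = mex{0} = 1
g(2) = mex{1} = 0
g(3) = mex{0} = 1
g(4) = mex{1} = 0
g(5) = mex{0} = 1
g(6) = mex{1} = 0
g(7) = mex{0} = 1
g(8) = mex{1} = 0
g(9) = mex{0} = 1
g(10) = mex{1} = 0
So g(10) = 0.
For row D, compute g(0), g(1), … with moves {3, 6}:
k:     0  1  2  3  4  5  6  7  8  9 10 11 12
g(k):  0  0  0  1  1  1  2  2  2  0  0  0  1
So g(12) = 1.
The value of a disjunctive sum is the nim-sum of the parts.
Combined value = 2 ⊕ 1 ⊕ 0 ⊕ 1 = 2.

2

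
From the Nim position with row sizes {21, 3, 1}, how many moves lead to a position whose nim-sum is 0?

Compute the nim-sum pairwise:
21 XOR 3 = 22
22 XOR 1 = 23
The overall nim-sum is X = 23. A row of size p has a winning move iff p XOR X < p (reduce it to p XOR X).
  21: 21 XOR 23 = 2 < 21 — winning move (to 2).
  3: 3 XOR 23 = 20 ≥ 3 — no move.
  1: 1 XOR 23 = 22 ≥ 1 — no move.
That gives 1 winning move.

1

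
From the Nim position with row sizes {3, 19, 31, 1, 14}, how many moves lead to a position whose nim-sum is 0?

Nim-sum: 3 ^ 19 ^ 31 ^ 1 ^ 14 = 0.
The nim-sum is already 0, so every move leaves a nonzero nim-sum — there are no winning moves.

0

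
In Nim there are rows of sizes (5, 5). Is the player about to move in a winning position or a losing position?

Losing position

Bitwise XOR of the heap sizes:
  101  (5)
  101  (5)
  ---
  000  (0)
The nim-sum is 0, so this is a P-position: the player to move is in a losing position under optimal play.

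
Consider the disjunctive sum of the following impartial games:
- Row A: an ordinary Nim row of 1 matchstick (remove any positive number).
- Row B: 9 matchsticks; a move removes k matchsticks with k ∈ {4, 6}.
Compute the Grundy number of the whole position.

Row A is a plain Nim row of size 1, so its Grundy value is 1.
Grundy values for row B (subtraction set {4, 6}):
k:     0  1  2  3  4  5  6  7  8  9
g(k):  0  0  0  0  1  1  1  1  2  2
So g(9) = 2.
By the Sprague-Grundy theorem, the Grundy value of a sum of independent games is the XOR of the component values.
Combined value = 1 ⊕ 2 = 3.

3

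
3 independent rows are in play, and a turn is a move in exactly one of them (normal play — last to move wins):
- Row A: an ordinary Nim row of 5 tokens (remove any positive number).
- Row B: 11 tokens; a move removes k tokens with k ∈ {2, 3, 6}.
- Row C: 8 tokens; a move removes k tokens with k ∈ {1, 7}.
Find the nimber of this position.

4

Row A is a plain Nim row of size 5, so its Grundy value is 5.
For row B, compute g(0), g(1), … with moves {2, 3, 6}:
g(0) = mex{} = 0
g(1) = mex{} = 0
g(2) = mex{0} = 1
g(3) = mex{0} = 1
g(4) = mex{0,1} = 2
g(5) = mex{1} = 0
g(6) = mex{0,1,2} = 3
g(7) = mex{0,2} = 1
g(8) = mex{0,1,3} = 2
g(9) = mex{1,3} = 0
g(10) = mex{1,2} = 0
g(11) = mex{0,2} = 1
So g(11) = 1.
For row C, compute g(0), g(1), … with moves {1, 7}:
g(0) = mex{} = 0
g(1) = mex{0} = 1
g(2) = mex{1} = 0
g(3) = mex{0} = 1
g(4) = mex{1} = 0
g(5) = mex{0} = 1
g(6) = mex{1} = 0
g(7) = mex{0} = 1
g(8) = mex{1} = 0
So g(8) = 0.
By the Sprague-Grundy theorem, the Grundy value of a sum of independent games is the XOR of the component values.
Combined value = 5 ⊕ 1 ⊕ 0 = 4.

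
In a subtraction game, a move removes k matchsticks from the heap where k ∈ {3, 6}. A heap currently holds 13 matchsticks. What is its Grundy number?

Grundy values for subtraction set {3, 6}:
g(0) = mex{} = 0
g(1) = mex{} = 0
g(2) = mex{} = 0
g(3) = mex{0} = 1
g(4) = mex{0} = 1
g(5) = mex{0} = 1
g(6) = mex{0,1} = 2
g(7) = mex{0,1} = 2
g(8) = mex{0,1} = 2
g(9) = mex{1,2} = 0
g(10) = mex{1,2} = 0
g(11) = mex{1,2} = 0
g(12) = mex{0,2} = 1
g(13) = mex{0,2} = 1
So g(13) = 1.

1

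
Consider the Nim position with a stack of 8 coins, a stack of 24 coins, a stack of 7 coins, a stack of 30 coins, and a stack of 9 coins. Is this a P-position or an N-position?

P-position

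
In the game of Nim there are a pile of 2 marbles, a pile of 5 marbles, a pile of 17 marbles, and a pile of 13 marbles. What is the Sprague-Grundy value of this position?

Nim-sum: 2 ^ 5 ^ 17 ^ 13 = 27.

27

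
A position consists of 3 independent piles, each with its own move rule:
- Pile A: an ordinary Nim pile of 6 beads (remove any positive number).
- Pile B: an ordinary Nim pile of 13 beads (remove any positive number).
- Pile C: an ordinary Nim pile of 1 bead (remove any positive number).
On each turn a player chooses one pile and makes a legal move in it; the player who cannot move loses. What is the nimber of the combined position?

Pile A is a plain Nim pile of size 6, so its Grundy value is 6.
Pile B is a plain Nim pile of size 13, so its Grundy value is 13.
Pile C is a plain Nim pile of size 1, so its Grundy value is 1.
The value of a disjunctive sum is the nim-sum of the parts.
Combined value = 6 ⊕ 13 ⊕ 1 = 10.

10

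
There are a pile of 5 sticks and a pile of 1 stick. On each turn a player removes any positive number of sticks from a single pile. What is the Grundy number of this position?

Bitwise XOR of the heap sizes:
  101  (5)
  001  (1)
  ---
  100  (4)

4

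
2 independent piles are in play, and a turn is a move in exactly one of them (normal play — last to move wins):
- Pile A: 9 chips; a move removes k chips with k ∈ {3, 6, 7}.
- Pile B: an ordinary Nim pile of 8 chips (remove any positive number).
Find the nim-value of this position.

For pile A, compute g(0), g(1), … with moves {3, 6, 7}:
k:     0  1  2  3  4  5  6  7  8  9
g(k):  0  0  0  1  1  1  2  2  2  3
So g(9) = 3.
Pile B is a plain Nim pile of size 8, so its Grundy value is 8.
By the Sprague-Grundy theorem, the Grundy value of a sum of independent games is the XOR of the component values.
Combined value = 3 ⊕ 8 = 11.

11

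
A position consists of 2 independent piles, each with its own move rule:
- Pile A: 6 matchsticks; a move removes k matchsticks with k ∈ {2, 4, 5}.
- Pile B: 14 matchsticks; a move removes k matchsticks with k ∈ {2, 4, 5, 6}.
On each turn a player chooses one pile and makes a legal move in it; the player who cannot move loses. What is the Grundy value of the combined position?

For pile A, compute g(0), g(1), … with moves {2, 4, 5}:
k:     0  1  2  3  4  5  6
g(k):  0  0  1  1  2  2  3
So g(6) = 3.
Build the Grundy sequence for pile B with g(k) = mex{g(k−s) : s ∈ {2, 4, 5, 6}, s ≤ k}:
k:     0  1  2  3  4  5  6  7  8  9 10 11 12 13 14
g(k):  0  0  1  1  2  2  3  3  0  0  1  1  2  2  3
So g(14) = 3.
By the Sprague-Grundy theorem, the Grundy value of a sum of independent games is the XOR of the component values.
Combined value = 3 XOR 3 = 0.

0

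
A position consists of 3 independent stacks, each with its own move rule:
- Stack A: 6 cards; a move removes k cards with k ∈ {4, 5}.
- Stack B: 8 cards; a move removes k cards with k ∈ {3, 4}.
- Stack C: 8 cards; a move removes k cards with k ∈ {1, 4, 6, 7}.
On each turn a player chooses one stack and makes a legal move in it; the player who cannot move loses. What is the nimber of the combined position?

For stack A, compute g(0), g(1), … with moves {4, 5}:
k:     0  1  2  3  4  5  6
g(k):  0  0  0  0  1  1  1
So g(6) = 1.
Grundy values for stack B (subtraction set {3, 4}):
k:     0  1  2  3  4  5  6  7  8
g(k):  0  0  0  1  1  1  2  0  0
So g(8) = 0.
For stack C, compute g(0), g(1), … with moves {1, 4, 6, 7}:
k:     0  1  2  3  4  5  6  7  8
g(k):  0  1  0  1  2  0  1  2  3
So g(8) = 3.
The value of a disjunctive sum is the nim-sum of the parts.
Combined value = 1 XOR 0 XOR 3 = 2.

2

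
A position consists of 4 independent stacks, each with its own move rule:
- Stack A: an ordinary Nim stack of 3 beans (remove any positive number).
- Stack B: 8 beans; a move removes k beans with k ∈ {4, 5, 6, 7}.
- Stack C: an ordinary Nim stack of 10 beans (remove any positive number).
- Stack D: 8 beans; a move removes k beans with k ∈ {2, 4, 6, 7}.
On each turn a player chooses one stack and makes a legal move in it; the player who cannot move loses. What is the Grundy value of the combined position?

15

Stack A is a plain Nim stack of size 3, so its Grundy value is 3.
Grundy values for stack B (subtraction set {4, 5, 6, 7}):
k:     0  1  2  3  4  5  6  7  8
g(k):  0  0  0  0  1  1  1  1  2
So g(8) = 2.
Stack C is a plain Nim stack of size 10, so its Grundy value is 10.
Build the Grundy sequence for stack D with g(k) = mex{g(k−s) : s ∈ {2, 4, 6, 7}, s ≤ k}:
g(0) = mex{} = 0
g(1) = mex{} = 0
g(2) = mex{0} = 1
g(3) = mex{0} = 1
g(4) = mex{0,1} = 2
g(5) = mex{0,1} = 2
g(6) = mex{0,1,2} = 3
g(7) = mex{0,1,2} = 3
g(8) = mex{0,1,2,3} = 4
So g(8) = 4.
The value of a disjunctive sum is the nim-sum of the parts.
Combined value = 3 XOR 2 XOR 10 XOR 4 = 15.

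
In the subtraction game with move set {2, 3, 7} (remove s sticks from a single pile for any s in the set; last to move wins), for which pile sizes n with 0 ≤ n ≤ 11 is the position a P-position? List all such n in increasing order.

Build the Grundy sequence with g(k) = mex{g(k−s) : s ∈ {2, 3, 7}, s ≤ k}:
g(0) = mex{} = 0
g(1) = mex{} = 0
g(2) = mex{0} = 1
g(3) = mex{0} = 1
g(4) = mex{0,1} = 2
g(5) = mex{1} = 0
g(6) = mex{1,2} = 0
g(7) = mex{0,2} = 1
g(8) = mex{0} = 1
g(9) = mex{0,1} = 2
g(10) = mex{1} = 0
g(11) = mex{1,2} = 0
The P-positions (g = 0) in 0..11 are 0, 1, 5, 6, 10, 11.

0, 1, 5, 6, 10, 11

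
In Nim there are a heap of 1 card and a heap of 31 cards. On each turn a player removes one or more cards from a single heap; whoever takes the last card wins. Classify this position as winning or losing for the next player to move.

Compute the nim-sum pairwise:
1 XOR 31 = 30
The nim-sum is 30 ≠ 0, so this is an N-position: the player to move can win.

Winning position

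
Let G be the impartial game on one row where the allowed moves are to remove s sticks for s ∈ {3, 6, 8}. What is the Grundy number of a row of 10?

3

Compute g(0), g(1), … for moves {3, 6, 8}:
g(0) = mex{} = 0
g(1) = mex{} = 0
g(2) = mex{} = 0
g(3) = mex{0} = 1
g(4) = mex{0} = 1
g(5) = mex{0} = 1
g(6) = mex{0,1} = 2
g(7) = mex{0,1} = 2
g(8) = mex{0,1} = 2
g(9) = mex{0,1,2} = 3
g(10) = mex{0,1,2} = 3
So g(10) = 3.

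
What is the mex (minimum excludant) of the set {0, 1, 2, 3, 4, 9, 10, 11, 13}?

5

The values 0, 1, 2, 3, 4 are all present; 5 is the first non-negative integer missing from the set.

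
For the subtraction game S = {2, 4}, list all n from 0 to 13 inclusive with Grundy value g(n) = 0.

0, 1, 6, 7, 12, 13

Compute g(0), g(1), … for moves {2, 4}:
g(0) = mex{} = 0
g(1) = mex{} = 0
g(2) = mex{0} = 1
g(3) = mex{0} = 1
g(4) = mex{0,1} = 2
g(5) = mex{0,1} = 2
g(6) = mex{1,2} = 0
g(7) = mex{1,2} = 0
g(8) = mex{0,2} = 1
g(9) = mex{0,2} = 1
g(10) = mex{0,1} = 2
g(11) = mex{0,1} = 2
g(12) = mex{1,2} = 0
g(13) = mex{1,2} = 0
The P-positions (g = 0) in 0..13 are 0, 1, 6, 7, 12, 13.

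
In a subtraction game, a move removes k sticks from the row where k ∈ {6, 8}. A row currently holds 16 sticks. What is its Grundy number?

0

Build the Grundy sequence with g(k) = mex{g(k−s) : s ∈ {6, 8}, s ≤ k}:
k:     0  1  2  3  4  5  6  7  8  9 10 11 12 13 14 15 16
g(k):  0  0  0  0  0  0  1  1  1  1  1  1  2  2  0  0  0
So g(16) = 0.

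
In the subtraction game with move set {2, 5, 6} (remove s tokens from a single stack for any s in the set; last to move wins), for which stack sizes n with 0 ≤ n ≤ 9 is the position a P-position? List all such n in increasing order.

Compute g(0), g(1), … for moves {2, 5, 6}:
g(0) = mex{} = 0
g(1) = mex{} = 0
g(2) = mex{0} = 1
g(3) = mex{0} = 1
g(4) = mex{1} = 0
g(5) = mex{0,1} = 2
g(6) = mex{0} = 1
g(7) = mex{0,1,2} = 3
g(8) = mex{1} = 0
g(9) = mex{0,1,3} = 2
The P-positions (g = 0) in 0..9 are 0, 1, 4, 8.

0, 1, 4, 8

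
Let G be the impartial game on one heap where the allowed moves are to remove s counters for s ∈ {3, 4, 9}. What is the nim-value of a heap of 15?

0

Build the Grundy sequence with g(k) = mex{g(k−s) : s ∈ {3, 4, 9}, s ≤ k}:
k:     0  1  2  3  4  5  6  7  8  9 10 11 12 13 14 15
g(k):  0  0  0  1  1  1  2  0  0  3  1  1  2  0  0  0
So g(15) = 0.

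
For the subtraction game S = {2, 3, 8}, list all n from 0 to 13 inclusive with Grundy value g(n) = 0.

Compute g(0), g(1), … for moves {2, 3, 8}:
k:     0  1  2  3  4  5  6  7  8  9 10 11 12 13
g(k):  0  0  1  1  2  0  0  1  1  2  0  0  1  1
The P-positions (g = 0) in 0..13 are 0, 1, 5, 6, 10, 11.

0, 1, 5, 6, 10, 11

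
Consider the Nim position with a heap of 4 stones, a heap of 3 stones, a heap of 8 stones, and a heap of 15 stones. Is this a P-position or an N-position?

Compute the nim-sum pairwise:
4 XOR 3 = 7
7 XOR 8 = 15
15 XOR 15 = 0
The nim-sum is 0, so this is a P-position: the player to move is in a losing position under optimal play.

P-position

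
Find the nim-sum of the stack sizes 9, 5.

12

Compute the nim-sum pairwise:
9 ^ 5 = 12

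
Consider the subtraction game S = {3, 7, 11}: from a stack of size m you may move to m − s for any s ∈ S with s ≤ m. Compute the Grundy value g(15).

0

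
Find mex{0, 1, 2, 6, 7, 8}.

3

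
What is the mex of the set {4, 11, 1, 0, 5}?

2

The values 0, 1 are all present; 2 is the first non-negative integer missing from the set.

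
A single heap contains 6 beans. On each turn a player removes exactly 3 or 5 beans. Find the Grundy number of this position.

2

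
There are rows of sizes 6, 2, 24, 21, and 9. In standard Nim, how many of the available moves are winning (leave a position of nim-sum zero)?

0

Write each in binary and XOR column by column:
  00110  (6)
  00010  (2)
  11000  (24)
  10101  (21)
  01001  (9)
  -----
  00000  (0)
The nim-sum is already 0, so every move leaves a nonzero nim-sum — there are no winning moves.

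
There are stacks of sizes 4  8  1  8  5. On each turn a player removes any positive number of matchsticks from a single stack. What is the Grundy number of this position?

0

Compute the nim-sum pairwise:
4 ^ 8 = 12
12 ^ 1 = 13
13 ^ 8 = 5
5 ^ 5 = 0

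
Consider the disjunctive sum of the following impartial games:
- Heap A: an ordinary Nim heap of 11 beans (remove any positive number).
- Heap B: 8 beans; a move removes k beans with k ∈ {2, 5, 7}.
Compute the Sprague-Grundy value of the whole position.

9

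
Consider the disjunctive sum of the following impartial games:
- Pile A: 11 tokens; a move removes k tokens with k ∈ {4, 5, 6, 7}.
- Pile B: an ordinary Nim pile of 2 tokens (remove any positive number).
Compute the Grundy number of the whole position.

2

Grundy values for pile A (subtraction set {4, 5, 6, 7}):
g(0) = mex{} = 0
g(1) = mex{} = 0
g(2) = mex{} = 0
g(3) = mex{} = 0
g(4) = mex{0} = 1
g(5) = mex{0} = 1
g(6) = mex{0} = 1
g(7) = mex{0} = 1
g(8) = mex{0,1} = 2
g(9) = mex{0,1} = 2
g(10) = mex{0,1} = 2
g(11) = mex{1} = 0
So g(11) = 0.
Pile B is a plain Nim pile of size 2, so its Grundy value is 2.
The value of a disjunctive sum is the nim-sum of the parts.
Combined value = 0 XOR 2 = 2.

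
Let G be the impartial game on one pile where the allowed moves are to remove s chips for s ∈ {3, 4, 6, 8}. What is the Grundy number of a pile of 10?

Build the Grundy sequence with g(k) = mex{g(k−s) : s ∈ {3, 4, 6, 8}, s ≤ k}:
k:     0  1  2  3  4  5  6  7  8  9 10
g(k):  0  0  0  1  1  1  2  2  2  3  3
So g(10) = 3.

3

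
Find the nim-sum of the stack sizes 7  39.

Compute the nim-sum pairwise:
7 ^ 39 = 32

32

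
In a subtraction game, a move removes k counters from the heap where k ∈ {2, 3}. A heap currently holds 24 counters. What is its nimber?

2

Build the Grundy sequence with g(k) = mex{g(k−s) : s ∈ {2, 3}, s ≤ k}:
k:     0  1  2  3  4  5  6  7  8  9 10 11 12 13 14 15 16 17 18 19 20 21 22 23 24
g(k):  0  0  1  1  2  0  0  1  1  2  0  0  1  1  2  0  0  1  1  2  0  0  1  1  2
So g(24) = 2.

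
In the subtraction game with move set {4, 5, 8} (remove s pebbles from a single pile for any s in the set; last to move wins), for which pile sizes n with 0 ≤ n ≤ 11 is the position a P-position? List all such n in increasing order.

0, 1, 2, 3

Build the Grundy sequence with g(k) = mex{g(k−s) : s ∈ {4, 5, 8}, s ≤ k}:
k:     0  1  2  3  4  5  6  7  8  9 10 11
g(k):  0  0  0  0  1  1  1  1  2  2  2  2
The P-positions (g = 0) in 0..11 are 0, 1, 2, 3.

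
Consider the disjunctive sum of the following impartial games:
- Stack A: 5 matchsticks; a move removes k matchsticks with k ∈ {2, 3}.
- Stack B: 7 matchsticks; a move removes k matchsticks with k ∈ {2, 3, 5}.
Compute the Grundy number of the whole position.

For stack A, compute g(0), g(1), … with moves {2, 3}:
k:     0  1  2  3  4  5
g(k):  0  0  1  1  2  0
So g(5) = 0.
Build the Grundy sequence for stack B with g(k) = mex{g(k−s) : s ∈ {2, 3, 5}, s ≤ k}:
k:     0  1  2  3  4  5  6  7
g(k):  0  0  1  1  2  2  3  0
So g(7) = 0.
By the Sprague-Grundy theorem, the Grundy value of a sum of independent games is the XOR of the component values.
Combined value = 0 ⊕ 0 = 0.

0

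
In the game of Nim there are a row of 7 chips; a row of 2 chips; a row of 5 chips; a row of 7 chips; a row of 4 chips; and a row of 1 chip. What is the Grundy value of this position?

2

Bitwise XOR of the heap sizes:
  111  (7)
  010  (2)
  101  (5)
  111  (7)
  100  (4)
  001  (1)
  ---
  010  (2)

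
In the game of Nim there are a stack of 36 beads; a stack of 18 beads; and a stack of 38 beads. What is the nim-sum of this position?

Write each in binary and XOR column by column:
  100100  (36)
  010010  (18)
  100110  (38)
  ------
  010000  (16)

16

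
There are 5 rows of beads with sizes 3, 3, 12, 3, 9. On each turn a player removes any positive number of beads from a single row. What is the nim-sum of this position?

Compute the nim-sum pairwise:
3 XOR 3 = 0
0 XOR 12 = 12
12 XOR 3 = 15
15 XOR 9 = 6

6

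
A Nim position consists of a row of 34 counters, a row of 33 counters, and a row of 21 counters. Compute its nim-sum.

22

Compute the nim-sum pairwise:
34 XOR 33 = 3
3 XOR 21 = 22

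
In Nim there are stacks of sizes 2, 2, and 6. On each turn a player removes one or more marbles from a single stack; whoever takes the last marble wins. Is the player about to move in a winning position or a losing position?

Compute the nim-sum pairwise:
2 ^ 2 = 0
0 ^ 6 = 6
The nim-sum is 6 ≠ 0, so this is an N-position: the player to move can win.

Winning position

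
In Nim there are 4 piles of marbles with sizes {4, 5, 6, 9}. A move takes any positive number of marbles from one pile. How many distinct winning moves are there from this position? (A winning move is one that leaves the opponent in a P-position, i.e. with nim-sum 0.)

In binary:
  0100  (4)
  0101  (5)
  0110  (6)
  1001  (9)
  ----
  1110  (14)
The overall nim-sum is X = 14. A pile of size p has a winning move iff p XOR X < p (reduce it to p XOR X).
  4: 4 XOR 14 = 10 ≥ 4 — no move.
  5: 5 XOR 14 = 11 ≥ 5 — no move.
  6: 6 XOR 14 = 8 ≥ 6 — no move.
  9: 9 XOR 14 = 7 < 9 — winning move (to 7).
That gives 1 winning move.

1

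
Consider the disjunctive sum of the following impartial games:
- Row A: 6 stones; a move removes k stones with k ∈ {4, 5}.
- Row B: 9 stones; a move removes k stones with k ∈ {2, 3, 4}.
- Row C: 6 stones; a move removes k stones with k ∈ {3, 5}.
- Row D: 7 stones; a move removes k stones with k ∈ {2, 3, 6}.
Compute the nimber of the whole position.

3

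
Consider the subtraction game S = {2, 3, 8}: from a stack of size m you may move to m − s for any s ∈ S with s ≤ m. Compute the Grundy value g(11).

0

Compute g(0), g(1), … for moves {2, 3, 8}:
g(0) = mex{} = 0
g(1) = mex{} = 0
g(2) = mex{0} = 1
g(3) = mex{0} = 1
g(4) = mex{0,1} = 2
g(5) = mex{1} = 0
g(6) = mex{1,2} = 0
g(7) = mex{0,2} = 1
g(8) = mex{0} = 1
g(9) = mex{0,1} = 2
g(10) = mex{1} = 0
g(11) = mex{1,2} = 0
So g(11) = 0.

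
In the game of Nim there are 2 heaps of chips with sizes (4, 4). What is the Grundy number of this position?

0

Bitwise XOR of the heap sizes:
  100  (4)
  100  (4)
  ---
  000  (0)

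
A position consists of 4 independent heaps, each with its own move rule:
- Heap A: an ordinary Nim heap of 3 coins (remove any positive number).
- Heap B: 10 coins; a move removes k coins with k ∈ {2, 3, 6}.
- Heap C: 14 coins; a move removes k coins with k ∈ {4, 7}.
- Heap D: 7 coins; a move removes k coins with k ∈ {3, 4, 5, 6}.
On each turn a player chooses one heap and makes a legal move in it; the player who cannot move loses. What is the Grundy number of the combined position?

Heap A is a plain Nim heap of size 3, so its Grundy value is 3.
Grundy values for heap B (subtraction set {2, 3, 6}):
g(0) = mex{} = 0
g(1) = mex{} = 0
g(2) = mex{0} = 1
g(3) = mex{0} = 1
g(4) = mex{0,1} = 2
g(5) = mex{1} = 0
g(6) = mex{0,1,2} = 3
g(7) = mex{0,2} = 1
g(8) = mex{0,1,3} = 2
g(9) = mex{1,3} = 0
g(10) = mex{1,2} = 0
So g(10) = 0.
For heap C, compute g(0), g(1), … with moves {4, 7}:
g(0) = mex{} = 0
g(1) = mex{} = 0
g(2) = mex{} = 0
g(3) = mex{} = 0
g(4) = mex{0} = 1
g(5) = mex{0} = 1
g(6) = mex{0} = 1
g(7) = mex{0} = 1
g(8) = mex{0,1} = 2
g(9) = mex{0,1} = 2
g(10) = mex{0,1} = 2
g(11) = mex{1} = 0
g(12) = mex{1,2} = 0
g(13) = mex{1,2} = 0
g(14) = mex{1,2} = 0
So g(14) = 0.
For heap D, compute g(0), g(1), … with moves {3, 4, 5, 6}:
g(0) = mex{} = 0
g(1) = mex{} = 0
g(2) = mex{} = 0
g(3) = mex{0} = 1
g(4) = mex{0} = 1
g(5) = mex{0} = 1
g(6) = mex{0,1} = 2
g(7) = mex{0,1} = 2
So g(7) = 2.
The value of a disjunctive sum is the nim-sum of the parts.
Combined value = 3 ⊕ 0 ⊕ 0 ⊕ 2 = 1.

1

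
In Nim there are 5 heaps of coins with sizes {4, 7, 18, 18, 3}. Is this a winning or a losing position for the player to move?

In binary:
  00100  (4)
  00111  (7)
  10010  (18)
  10010  (18)
  00011  (3)
  -----
  00000  (0)
The nim-sum is 0, so this is a P-position: the player to move is in a losing position under optimal play.

Losing position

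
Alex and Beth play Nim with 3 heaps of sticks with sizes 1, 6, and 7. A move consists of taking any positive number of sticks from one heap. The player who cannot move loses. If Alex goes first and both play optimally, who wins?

Beth wins

Bitwise XOR of the heap sizes:
  001  (1)
  110  (6)
  111  (7)
  ---
  000  (0)
The nim-sum is 0, so this is a P-position: the player to move is in a losing position under optimal play; Alex is about to move from it and so loses — Beth wins.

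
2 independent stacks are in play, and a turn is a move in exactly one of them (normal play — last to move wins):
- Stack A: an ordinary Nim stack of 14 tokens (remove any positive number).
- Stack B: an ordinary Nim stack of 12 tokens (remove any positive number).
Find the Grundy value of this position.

2

Stack A is a plain Nim stack of size 14, so its Grundy value is 14.
Stack B is a plain Nim stack of size 12, so its Grundy value is 12.
The value of a disjunctive sum is the nim-sum of the parts.
Combined value = 14 ⊕ 12 = 2.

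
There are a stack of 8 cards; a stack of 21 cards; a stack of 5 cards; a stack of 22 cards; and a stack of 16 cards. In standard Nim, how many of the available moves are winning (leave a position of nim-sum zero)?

3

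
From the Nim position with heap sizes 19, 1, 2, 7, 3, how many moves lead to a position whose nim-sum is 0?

In binary:
  10011  (19)
  00001  (1)
  00010  (2)
  00111  (7)
  00011  (3)
  -----
  10100  (20)
The overall nim-sum is X = 20. A heap of size p has a winning move iff p XOR X < p (reduce it to p XOR X).
  19: 19 XOR 20 = 7 < 19 — winning move (to 7).
  1: 1 XOR 20 = 21 ≥ 1 — no move.
  2: 2 XOR 20 = 22 ≥ 2 — no move.
  7: 7 XOR 20 = 19 ≥ 7 — no move.
  3: 3 XOR 20 = 23 ≥ 3 — no move.
That gives 1 winning move.

1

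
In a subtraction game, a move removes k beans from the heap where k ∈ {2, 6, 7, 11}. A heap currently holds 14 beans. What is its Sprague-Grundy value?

0

Compute g(0), g(1), … for moves {2, 6, 7, 11}:
g(0) = mex{} = 0
g(1) = mex{} = 0
g(2) = mex{0} = 1
g(3) = mex{0} = 1
g(4) = mex{1} = 0
g(5) = mex{1} = 0
g(6) = mex{0} = 1
g(7) = mex{0} = 1
g(8) = mex{0,1} = 2
g(9) = mex{1} = 0
g(10) = mex{0,1,2} = 3
g(11) = mex{0} = 1
g(12) = mex{0,1,3} = 2
g(13) = mex{1} = 0
g(14) = mex{1,2} = 0
So g(14) = 0.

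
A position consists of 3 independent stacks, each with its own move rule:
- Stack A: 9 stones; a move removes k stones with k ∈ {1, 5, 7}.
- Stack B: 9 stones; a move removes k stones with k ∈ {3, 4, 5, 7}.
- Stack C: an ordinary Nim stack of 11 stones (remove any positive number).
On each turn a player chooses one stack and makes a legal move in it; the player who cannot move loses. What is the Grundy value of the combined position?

Build the Grundy sequence for stack A with g(k) = mex{g(k−s) : s ∈ {1, 5, 7}, s ≤ k}:
g(0) = mex{} = 0
g(1) = mex{0} = 1
g(2) = mex{1} = 0
g(3) = mex{0} = 1
g(4) = mex{1} = 0
g(5) = mex{0} = 1
g(6) = mex{1} = 0
g(7) = mex{0} = 1
g(8) = mex{1} = 0
g(9) = mex{0} = 1
So g(9) = 1.
Build the Grundy sequence for stack B with g(k) = mex{g(k−s) : s ∈ {3, 4, 5, 7}, s ≤ k}:
g(0) = mex{} = 0
g(1) = mex{} = 0
g(2) = mex{} = 0
g(3) = mex{0} = 1
g(4) = mex{0} = 1
g(5) = mex{0} = 1
g(6) = mex{0,1} = 2
g(7) = mex{0,1} = 2
g(8) = mex{0,1} = 2
g(9) = mex{0,1,2} = 3
So g(9) = 3.
Stack C is a plain Nim stack of size 11, so its Grundy value is 11.
The value of a disjunctive sum is the nim-sum of the parts.
Combined value = 1 XOR 3 XOR 11 = 9.

9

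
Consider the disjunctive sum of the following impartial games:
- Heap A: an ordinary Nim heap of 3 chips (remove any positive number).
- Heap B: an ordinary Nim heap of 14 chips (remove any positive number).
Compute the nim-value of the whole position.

13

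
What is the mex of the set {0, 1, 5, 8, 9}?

2

The values 0, 1 are all present; 2 is the first non-negative integer missing from the set.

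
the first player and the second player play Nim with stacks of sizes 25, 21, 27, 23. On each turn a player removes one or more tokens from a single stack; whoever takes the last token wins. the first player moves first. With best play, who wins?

the second player wins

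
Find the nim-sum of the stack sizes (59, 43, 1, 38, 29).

42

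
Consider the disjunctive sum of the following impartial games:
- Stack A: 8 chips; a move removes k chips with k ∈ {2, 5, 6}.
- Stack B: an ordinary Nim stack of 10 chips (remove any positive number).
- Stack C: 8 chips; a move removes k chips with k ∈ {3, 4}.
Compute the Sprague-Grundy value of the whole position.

Grundy values for stack A (subtraction set {2, 5, 6}):
k:     0  1  2  3  4  5  6  7  8
g(k):  0  0  1  1  0  2  1  3  0
So g(8) = 0.
Stack B is a plain Nim stack of size 10, so its Grundy value is 10.
Grundy values for stack C (subtraction set {3, 4}):
k:     0  1  2  3  4  5  6  7  8
g(k):  0  0  0  1  1  1  2  0  0
So g(8) = 0.
By the Sprague-Grundy theorem, the Grundy value of a sum of independent games is the XOR of the component values.
Combined value = 0 ⊕ 10 ⊕ 0 = 10.

10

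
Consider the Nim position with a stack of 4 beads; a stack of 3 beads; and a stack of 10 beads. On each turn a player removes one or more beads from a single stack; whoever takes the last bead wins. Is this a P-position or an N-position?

Compute the nim-sum pairwise:
4 ⊕ 3 = 7
7 ⊕ 10 = 13
The nim-sum is 13 ≠ 0, so this is an N-position: the player to move can win.

N-position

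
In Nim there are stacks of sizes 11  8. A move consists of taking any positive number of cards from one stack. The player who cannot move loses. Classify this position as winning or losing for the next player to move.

Bitwise XOR of the heap sizes:
  1011  (11)
  1000  (8)
  ----
  0011  (3)
The nim-sum is 3 ≠ 0, so this is an N-position: the player to move can win.

Winning position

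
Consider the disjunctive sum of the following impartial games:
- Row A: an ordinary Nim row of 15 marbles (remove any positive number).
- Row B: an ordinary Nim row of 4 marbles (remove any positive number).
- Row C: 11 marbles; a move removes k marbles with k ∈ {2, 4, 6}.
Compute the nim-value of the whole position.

10

Row A is a plain Nim row of size 15, so its Grundy value is 15.
Row B is a plain Nim row of size 4, so its Grundy value is 4.
Grundy values for row C (subtraction set {2, 4, 6}):
k:     0  1  2  3  4  5  6  7  8  9 10 11
g(k):  0  0  1  1  2  2  3  3  0  0  1  1
So g(11) = 1.
The value of a disjunctive sum is the nim-sum of the parts.
Combined value = 15 ⊕ 4 ⊕ 1 = 10.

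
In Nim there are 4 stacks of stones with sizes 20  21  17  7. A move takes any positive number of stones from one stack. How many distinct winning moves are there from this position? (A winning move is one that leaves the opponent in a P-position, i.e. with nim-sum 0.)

Write each in binary and XOR column by column:
  10100  (20)
  10101  (21)
  10001  (17)
  00111  (7)
  -----
  10111  (23)
The overall nim-sum is X = 23. A stack of size p has a winning move iff p XOR X < p (reduce it to p XOR X).
  20: 20 XOR 23 = 3 < 20 — winning move (to 3).
  21: 21 XOR 23 = 2 < 21 — winning move (to 2).
  17: 17 XOR 23 = 6 < 17 — winning move (to 6).
  7: 7 XOR 23 = 16 ≥ 7 — no move.
That gives 3 winning moves.

3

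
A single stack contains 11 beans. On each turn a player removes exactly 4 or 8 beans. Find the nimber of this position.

2

Build the Grundy sequence with g(k) = mex{g(k−s) : s ∈ {4, 8}, s ≤ k}:
k:     0  1  2  3  4  5  6  7  8  9 10 11
g(k):  0  0  0  0  1  1  1  1  2  2  2  2
So g(11) = 2.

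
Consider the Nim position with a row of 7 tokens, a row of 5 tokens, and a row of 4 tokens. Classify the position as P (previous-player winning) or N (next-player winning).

N-position

Write each in binary and XOR column by column:
  111  (7)
  101  (5)
  100  (4)
  ---
  110  (6)
The nim-sum is 6 ≠ 0, so this is an N-position: the player to move can win.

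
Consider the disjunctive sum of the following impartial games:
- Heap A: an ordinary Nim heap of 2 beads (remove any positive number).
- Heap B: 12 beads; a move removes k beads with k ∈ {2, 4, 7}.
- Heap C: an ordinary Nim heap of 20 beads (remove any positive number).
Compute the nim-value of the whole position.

22

Heap A is a plain Nim heap of size 2, so its Grundy value is 2.
Grundy values for heap B (subtraction set {2, 4, 7}):
k:     0  1  2  3  4  5  6  7  8  9 10 11 12
g(k):  0  0  1  1  2  2  0  3  1  0  2  1  0
So g(12) = 0.
Heap C is a plain Nim heap of size 20, so its Grundy value is 20.
The value of a disjunctive sum is the nim-sum of the parts.
Combined value = 2 XOR 0 XOR 20 = 22.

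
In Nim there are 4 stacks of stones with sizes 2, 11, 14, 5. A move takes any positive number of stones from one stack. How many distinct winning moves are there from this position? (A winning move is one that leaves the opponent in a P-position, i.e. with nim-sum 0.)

3

Bitwise XOR of the heap sizes:
  0010  (2)
  1011  (11)
  1110  (14)
  0101  (5)
  ----
  0010  (2)
The overall nim-sum is X = 2. A stack of size p has a winning move iff p XOR X < p (reduce it to p XOR X).
  2: 2 XOR 2 = 0 < 2 — winning move (to 0).
  11: 11 XOR 2 = 9 < 11 — winning move (to 9).
  14: 14 XOR 2 = 12 < 14 — winning move (to 12).
  5: 5 XOR 2 = 7 ≥ 5 — no move.
That gives 3 winning moves.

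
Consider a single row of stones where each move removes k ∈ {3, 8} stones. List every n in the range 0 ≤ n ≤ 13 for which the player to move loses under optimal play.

0, 1, 2, 6, 7, 11, 12, 13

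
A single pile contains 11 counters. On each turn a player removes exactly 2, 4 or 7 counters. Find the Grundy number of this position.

1

Grundy values for subtraction set {2, 4, 7}:
g(0) = mex{} = 0
g(1) = mex{} = 0
g(2) = mex{0} = 1
g(3) = mex{0} = 1
g(4) = mex{0,1} = 2
g(5) = mex{0,1} = 2
g(6) = mex{1,2} = 0
g(7) = mex{0,1,2} = 3
g(8) = mex{0,2} = 1
g(9) = mex{1,2,3} = 0
g(10) = mex{0,1} = 2
g(11) = mex{0,2,3} = 1
So g(11) = 1.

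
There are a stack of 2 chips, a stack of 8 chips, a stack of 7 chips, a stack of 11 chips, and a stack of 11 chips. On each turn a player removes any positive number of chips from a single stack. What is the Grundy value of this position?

Bitwise XOR of the heap sizes:
  0010  (2)
  1000  (8)
  0111  (7)
  1011  (11)
  1011  (11)
  ----
  1101  (13)

13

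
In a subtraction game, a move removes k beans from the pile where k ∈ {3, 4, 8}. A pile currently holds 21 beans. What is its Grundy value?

3

Build the Grundy sequence with g(k) = mex{g(k−s) : s ∈ {3, 4, 8}, s ≤ k}:
k:     0  1  2  3  4  5  6  7  8  9 10 11 12 13 14 15 16 17 18 19 20 21
g(k):  0  0  0  1  1  1  2  0  2  3  1  3  0  0  0  1  1  1  2  0  2  3
So g(21) = 3.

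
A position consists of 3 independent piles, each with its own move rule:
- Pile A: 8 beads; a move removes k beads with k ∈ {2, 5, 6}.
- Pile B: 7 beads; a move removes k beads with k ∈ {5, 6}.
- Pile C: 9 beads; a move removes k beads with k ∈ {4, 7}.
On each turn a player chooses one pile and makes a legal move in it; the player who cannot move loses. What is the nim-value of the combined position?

3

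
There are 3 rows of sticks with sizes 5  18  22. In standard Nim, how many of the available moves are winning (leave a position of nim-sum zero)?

Nim-sum: 5 XOR 18 XOR 22 = 1.
The overall nim-sum is X = 1. A row of size p has a winning move iff p XOR X < p (reduce it to p XOR X).
  5: 5 XOR 1 = 4 < 5 — winning move (to 4).
  18: 18 XOR 1 = 19 ≥ 18 — no move.
  22: 22 XOR 1 = 23 ≥ 22 — no move.
That gives 1 winning move.

1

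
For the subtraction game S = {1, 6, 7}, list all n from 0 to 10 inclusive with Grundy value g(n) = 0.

0, 2, 4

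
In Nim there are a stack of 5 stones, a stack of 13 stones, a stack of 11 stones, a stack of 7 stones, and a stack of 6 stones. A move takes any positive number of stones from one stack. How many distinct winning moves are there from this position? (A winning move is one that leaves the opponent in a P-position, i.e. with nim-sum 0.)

3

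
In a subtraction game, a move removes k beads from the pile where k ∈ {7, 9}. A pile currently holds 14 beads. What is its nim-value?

2

Compute g(0), g(1), … for moves {7, 9}:
k:     0  1  2  3  4  5  6  7  8  9 10 11 12 13 14
g(k):  0  0  0  0  0  0  0  1  1  1  1  1  1  1  2
So g(14) = 2.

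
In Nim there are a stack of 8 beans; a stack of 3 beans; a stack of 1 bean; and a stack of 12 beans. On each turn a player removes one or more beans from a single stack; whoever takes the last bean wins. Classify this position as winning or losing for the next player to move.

Winning position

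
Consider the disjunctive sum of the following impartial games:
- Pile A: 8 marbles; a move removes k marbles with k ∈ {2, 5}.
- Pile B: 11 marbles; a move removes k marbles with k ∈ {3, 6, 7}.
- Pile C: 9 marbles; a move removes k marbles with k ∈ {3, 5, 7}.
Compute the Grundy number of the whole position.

3

Build the Grundy sequence for pile A with g(k) = mex{g(k−s) : s ∈ {2, 5}, s ≤ k}:
g(0) = mex{} = 0
g(1) = mex{} = 0
g(2) = mex{0} = 1
g(3) = mex{0} = 1
g(4) = mex{1} = 0
g(5) = mex{0,1} = 2
g(6) = mex{0} = 1
g(7) = mex{1,2} = 0
g(8) = mex{1} = 0
So g(8) = 0.
For pile B, compute g(0), g(1), … with moves {3, 6, 7}:
k:     0  1  2  3  4  5  6  7  8  9 10 11
g(k):  0  0  0  1  1  1  2  2  2  3  0  0
So g(11) = 0.
Build the Grundy sequence for pile C with g(k) = mex{g(k−s) : s ∈ {3, 5, 7}, s ≤ k}:
k:     0  1  2  3  4  5  6  7  8  9
g(k):  0  0  0  1  1  1  2  2  2  3
So g(9) = 3.
By the Sprague-Grundy theorem, the Grundy value of a sum of independent games is the XOR of the component values.
Combined value = 0 ⊕ 0 ⊕ 3 = 3.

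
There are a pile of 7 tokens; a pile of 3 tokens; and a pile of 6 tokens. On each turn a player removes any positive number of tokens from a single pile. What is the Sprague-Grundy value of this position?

Nim-sum: 7 XOR 3 XOR 6 = 2.

2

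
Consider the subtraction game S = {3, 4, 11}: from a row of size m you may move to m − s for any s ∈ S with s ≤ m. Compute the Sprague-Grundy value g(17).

1

Build the Grundy sequence with g(k) = mex{g(k−s) : s ∈ {3, 4, 11}, s ≤ k}:
k:     0  1  2  3  4  5  6  7  8  9 10 11 12 13 14 15 16 17
g(k):  0  0  0  1  1  1  2  0  0  0  1  1  1  2  0  0  0  1
So g(17) = 1.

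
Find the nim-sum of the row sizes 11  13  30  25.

Write each in binary and XOR column by column:
  01011  (11)
  01101  (13)
  11110  (30)
  11001  (25)
  -----
  00001  (1)

1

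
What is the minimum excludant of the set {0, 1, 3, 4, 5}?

The values 0, 1 are all present; 2 is the first non-negative integer missing from the set.

2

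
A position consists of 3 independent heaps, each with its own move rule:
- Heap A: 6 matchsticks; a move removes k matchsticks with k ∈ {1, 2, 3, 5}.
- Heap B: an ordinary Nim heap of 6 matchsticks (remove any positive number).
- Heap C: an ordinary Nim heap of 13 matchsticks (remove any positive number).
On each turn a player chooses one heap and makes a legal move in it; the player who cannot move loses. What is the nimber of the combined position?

Build the Grundy sequence for heap A with g(k) = mex{g(k−s) : s ∈ {1, 2, 3, 5}, s ≤ k}:
k:     0  1  2  3  4  5  6
g(k):  0  1  2  3  0  1  2
So g(6) = 2.
Heap B is a plain Nim heap of size 6, so its Grundy value is 6.
Heap C is a plain Nim heap of size 13, so its Grundy value is 13.
By the Sprague-Grundy theorem, the Grundy value of a sum of independent games is the XOR of the component values.
Combined value = 2 XOR 6 XOR 13 = 9.

9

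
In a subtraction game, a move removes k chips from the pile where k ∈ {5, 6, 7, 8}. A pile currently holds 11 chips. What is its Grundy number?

2

Compute g(0), g(1), … for moves {5, 6, 7, 8}:
k:     0  1  2  3  4  5  6  7  8  9 10 11
g(k):  0  0  0  0  0  1  1  1  1  1  2  2
So g(11) = 2.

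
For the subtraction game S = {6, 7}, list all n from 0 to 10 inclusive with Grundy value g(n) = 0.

0, 1, 2, 3, 4, 5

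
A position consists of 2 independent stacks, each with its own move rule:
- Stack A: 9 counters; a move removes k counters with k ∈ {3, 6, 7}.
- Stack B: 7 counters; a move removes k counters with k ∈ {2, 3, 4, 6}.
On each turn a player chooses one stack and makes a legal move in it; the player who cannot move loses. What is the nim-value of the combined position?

Build the Grundy sequence for stack A with g(k) = mex{g(k−s) : s ∈ {3, 6, 7}, s ≤ k}:
k:     0  1  2  3  4  5  6  7  8  9
g(k):  0  0  0  1  1  1  2  2  2  3
So g(9) = 3.
For stack B, compute g(0), g(1), … with moves {2, 3, 4, 6}:
g(0) = mex{} = 0
g(1) = mex{} = 0
g(2) = mex{0} = 1
g(3) = mex{0} = 1
g(4) = mex{0,1} = 2
g(5) = mex{0,1} = 2
g(6) = mex{0,1,2} = 3
g(7) = mex{0,1,2} = 3
So g(7) = 3.
The value of a disjunctive sum is the nim-sum of the parts.
Combined value = 3 XOR 3 = 0.

0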